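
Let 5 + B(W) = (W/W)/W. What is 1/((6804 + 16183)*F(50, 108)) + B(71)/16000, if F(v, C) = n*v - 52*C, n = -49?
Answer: -16409347067/52657332328000 ≈ -0.00031163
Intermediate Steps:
F(v, C) = -52*C - 49*v (F(v, C) = -49*v - 52*C = -52*C - 49*v)
B(W) = -5 + 1/W (B(W) = -5 + (W/W)/W = -5 + 1/W)
1/((6804 + 16183)*F(50, 108)) + B(71)/16000 = 1/((6804 + 16183)*(-52*108 - 49*50)) + (-5 + 1/71)/16000 = 1/(22987*(-5616 - 2450)) + (-5 + 1/71)*(1/16000) = (1/22987)/(-8066) - 354/71*1/16000 = (1/22987)*(-1/8066) - 177/568000 = -1/185413142 - 177/568000 = -16409347067/52657332328000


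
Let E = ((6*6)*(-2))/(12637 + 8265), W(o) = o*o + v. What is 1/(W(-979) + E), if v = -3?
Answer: 10451/10016635502 ≈ 1.0434e-6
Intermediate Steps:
W(o) = -3 + o**2 (W(o) = o*o - 3 = o**2 - 3 = -3 + o**2)
E = -36/10451 (E = (36*(-2))/20902 = (1/20902)*(-72) = -36/10451 ≈ -0.0034446)
1/(W(-979) + E) = 1/((-3 + (-979)**2) - 36/10451) = 1/((-3 + 958441) - 36/10451) = 1/(958438 - 36/10451) = 1/(10016635502/10451) = 10451/10016635502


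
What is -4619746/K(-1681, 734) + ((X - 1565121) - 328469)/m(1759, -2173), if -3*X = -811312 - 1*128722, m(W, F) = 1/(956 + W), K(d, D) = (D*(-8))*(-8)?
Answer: -100772120796913/23488 ≈ -4.2904e+9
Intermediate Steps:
K(d, D) = 64*D (K(d, D) = -8*D*(-8) = 64*D)
X = 940034/3 (X = -(-811312 - 1*128722)/3 = -(-811312 - 128722)/3 = -1/3*(-940034) = 940034/3 ≈ 3.1334e+5)
-4619746/K(-1681, 734) + ((X - 1565121) - 328469)/m(1759, -2173) = -4619746/(64*734) + ((940034/3 - 1565121) - 328469)/(1/(956 + 1759)) = -4619746/46976 + (-3755329/3 - 328469)/(1/2715) = -4619746*1/46976 - 4740736/(3*1/2715) = -2309873/23488 - 4740736/3*2715 = -2309873/23488 - 4290366080 = -100772120796913/23488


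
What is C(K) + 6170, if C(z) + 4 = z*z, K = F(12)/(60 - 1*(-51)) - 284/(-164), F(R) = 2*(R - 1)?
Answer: 127784872855/20711601 ≈ 6169.7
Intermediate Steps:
F(R) = -2 + 2*R (F(R) = 2*(-1 + R) = -2 + 2*R)
K = 8783/4551 (K = (-2 + 2*12)/(60 - 1*(-51)) - 284/(-164) = (-2 + 24)/(60 + 51) - 284*(-1/164) = 22/111 + 71/41 = 8783/4551 ≈ 1.9299)
C(z) = -4 + z² (C(z) = -4 + z*z = -4 + z²)
C(K) + 6170 = (-4 + (8783/4551)²) + 6170 = (-4 + 77141089/20711601) + 6170 = -5705315/20711601 + 6170 = 127784872855/20711601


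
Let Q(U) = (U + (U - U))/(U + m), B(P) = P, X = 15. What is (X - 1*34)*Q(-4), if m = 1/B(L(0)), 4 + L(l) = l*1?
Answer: -304/17 ≈ -17.882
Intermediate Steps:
L(l) = -4 + l (L(l) = -4 + l*1 = -4 + l)
m = -¼ (m = 1/(-4 + 0) = 1/(-4) = -¼ ≈ -0.25000)
Q(U) = U/(-¼ + U) (Q(U) = (U + (U - U))/(U - ¼) = (U + 0)/(-¼ + U) = U/(-¼ + U))
(X - 1*34)*Q(-4) = (15 - 1*34)*(4*(-4)/(-1 + 4*(-4))) = (15 - 34)*(4*(-4)/(-1 - 16)) = -76*(-4)/(-17) = -76*(-4)*(-1)/17 = -19*16/17 = -304/17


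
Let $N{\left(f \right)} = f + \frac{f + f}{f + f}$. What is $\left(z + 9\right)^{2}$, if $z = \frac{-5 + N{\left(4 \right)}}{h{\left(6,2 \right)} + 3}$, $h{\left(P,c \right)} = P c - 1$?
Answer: $81$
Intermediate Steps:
$h{\left(P,c \right)} = -1 + P c$
$N{\left(f \right)} = 1 + f$ ($N{\left(f \right)} = f + \frac{2 f}{2 f} = f + 2 f \frac{1}{2 f} = f + 1 = 1 + f$)
$z = 0$ ($z = \frac{-5 + \left(1 + 4\right)}{\left(-1 + 6 \cdot 2\right) + 3} = \frac{-5 + 5}{\left(-1 + 12\right) + 3} = \frac{0}{11 + 3} = \frac{0}{14} = 0 \cdot \frac{1}{14} = 0$)
$\left(z + 9\right)^{2} = \left(0 + 9\right)^{2} = 9^{2} = 81$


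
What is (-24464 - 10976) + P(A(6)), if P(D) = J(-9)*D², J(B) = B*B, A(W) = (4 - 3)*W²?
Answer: 69536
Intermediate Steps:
A(W) = W² (A(W) = 1*W² = W²)
J(B) = B²
P(D) = 81*D² (P(D) = (-9)²*D² = 81*D²)
(-24464 - 10976) + P(A(6)) = (-24464 - 10976) + 81*(6²)² = -35440 + 81*36² = -35440 + 81*1296 = -35440 + 104976 = 69536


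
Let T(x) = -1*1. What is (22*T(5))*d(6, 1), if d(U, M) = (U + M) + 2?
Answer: -198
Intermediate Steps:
T(x) = -1
d(U, M) = 2 + M + U (d(U, M) = (M + U) + 2 = 2 + M + U)
(22*T(5))*d(6, 1) = (22*(-1))*(2 + 1 + 6) = -22*9 = -198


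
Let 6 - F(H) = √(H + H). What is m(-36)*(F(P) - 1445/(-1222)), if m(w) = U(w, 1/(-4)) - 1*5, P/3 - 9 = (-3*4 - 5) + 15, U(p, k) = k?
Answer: -184317/4888 + 21*√42/4 ≈ -3.6842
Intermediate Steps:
P = 21 (P = 27 + 3*((-3*4 - 5) + 15) = 27 + 3*((-12 - 5) + 15) = 27 + 3*(-17 + 15) = 27 + 3*(-2) = 27 - 6 = 21)
F(H) = 6 - √2*√H (F(H) = 6 - √(H + H) = 6 - √(2*H) = 6 - √2*√H)
m(w) = -21/4 (m(w) = 1/(-4) - 1*5 = -¼ - 5 = -21/4)
m(-36)*(F(P) - 1445/(-1222)) = -21*((6 - √2*√21) - 1445/(-1222))/4 = -21*((6 - √42) - 1445*(-1/1222))/4 = -21*((6 - √42) + 1445/1222)/4 = -21*(8777/1222 - √42)/4 = -184317/4888 + 21*√42/4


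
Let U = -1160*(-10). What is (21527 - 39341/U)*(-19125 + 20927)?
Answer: 224956146959/5800 ≈ 3.8786e+7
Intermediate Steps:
U = 11600
(21527 - 39341/U)*(-19125 + 20927) = (21527 - 39341/11600)*(-19125 + 20927) = (21527 - 39341*1/11600)*1802 = (21527 - 39341/11600)*1802 = (249673859/11600)*1802 = 224956146959/5800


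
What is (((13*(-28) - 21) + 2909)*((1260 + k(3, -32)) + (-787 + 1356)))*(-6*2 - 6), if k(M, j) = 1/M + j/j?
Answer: -83155704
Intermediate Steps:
k(M, j) = 1 + 1/M (k(M, j) = 1/M + 1 = 1 + 1/M)
(((13*(-28) - 21) + 2909)*((1260 + k(3, -32)) + (-787 + 1356)))*(-6*2 - 6) = (((13*(-28) - 21) + 2909)*((1260 + (1 + 3)/3) + (-787 + 1356)))*(-6*2 - 6) = (((-364 - 21) + 2909)*((1260 + (⅓)*4) + 569))*(-12 - 6) = ((-385 + 2909)*((1260 + 4/3) + 569))*(-18) = (2524*(3784/3 + 569))*(-18) = (2524*(5491/3))*(-18) = (13859284/3)*(-18) = -83155704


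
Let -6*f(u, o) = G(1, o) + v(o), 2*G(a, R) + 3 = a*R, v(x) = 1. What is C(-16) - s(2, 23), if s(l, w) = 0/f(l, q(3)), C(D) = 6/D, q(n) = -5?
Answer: -3/8 ≈ -0.37500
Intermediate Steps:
G(a, R) = -3/2 + R*a/2 (G(a, R) = -3/2 + (a*R)/2 = -3/2 + (R*a)/2 = -3/2 + R*a/2)
f(u, o) = 1/12 - o/12 (f(u, o) = -((-3/2 + (1/2)*o*1) + 1)/6 = -((-3/2 + o/2) + 1)/6 = -(-1/2 + o/2)/6 = 1/12 - o/12)
s(l, w) = 0 (s(l, w) = 0/(1/12 - 1/12*(-5)) = 0/(1/12 + 5/12) = 0/(1/2) = 0*2 = 0)
C(-16) - s(2, 23) = 6/(-16) - 1*0 = 6*(-1/16) + 0 = -3/8 + 0 = -3/8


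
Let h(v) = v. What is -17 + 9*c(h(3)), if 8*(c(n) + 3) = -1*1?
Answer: -361/8 ≈ -45.125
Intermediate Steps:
c(n) = -25/8 (c(n) = -3 + (-1*1)/8 = -3 + (⅛)*(-1) = -3 - ⅛ = -25/8)
-17 + 9*c(h(3)) = -17 + 9*(-25/8) = -17 - 225/8 = -361/8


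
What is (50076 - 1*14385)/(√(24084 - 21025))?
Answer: 35691*√3059/3059 ≈ 645.31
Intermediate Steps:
(50076 - 1*14385)/(√(24084 - 21025)) = (50076 - 14385)/(√3059) = 35691*(√3059/3059) = 35691*√3059/3059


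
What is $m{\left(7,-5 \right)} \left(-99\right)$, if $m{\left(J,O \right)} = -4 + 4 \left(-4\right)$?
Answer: $1980$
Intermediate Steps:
$m{\left(J,O \right)} = -20$ ($m{\left(J,O \right)} = -4 - 16 = -20$)
$m{\left(7,-5 \right)} \left(-99\right) = \left(-20\right) \left(-99\right) = 1980$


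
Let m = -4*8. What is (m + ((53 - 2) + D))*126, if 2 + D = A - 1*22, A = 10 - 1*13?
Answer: -1008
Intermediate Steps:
A = -3 (A = 10 - 13 = -3)
m = -32
D = -27 (D = -2 + (-3 - 1*22) = -2 + (-3 - 22) = -2 - 25 = -27)
(m + ((53 - 2) + D))*126 = (-32 + ((53 - 2) - 27))*126 = (-32 + (51 - 27))*126 = (-32 + 24)*126 = -8*126 = -1008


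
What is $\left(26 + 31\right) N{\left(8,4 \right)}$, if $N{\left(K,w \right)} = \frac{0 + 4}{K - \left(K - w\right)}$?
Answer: $57$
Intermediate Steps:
$N{\left(K,w \right)} = \frac{4}{w}$
$\left(26 + 31\right) N{\left(8,4 \right)} = \left(26 + 31\right) \frac{4}{4} = 57 \cdot 4 \cdot \frac{1}{4} = 57 \cdot 1 = 57$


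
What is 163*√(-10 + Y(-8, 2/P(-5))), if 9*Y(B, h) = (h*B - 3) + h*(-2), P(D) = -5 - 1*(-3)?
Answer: 163*I*√83/3 ≈ 495.0*I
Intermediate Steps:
P(D) = -2 (P(D) = -5 + 3 = -2)
Y(B, h) = -⅓ - 2*h/9 + B*h/9 (Y(B, h) = ((h*B - 3) + h*(-2))/9 = ((B*h - 3) - 2*h)/9 = ((-3 + B*h) - 2*h)/9 = (-3 - 2*h + B*h)/9 = -⅓ - 2*h/9 + B*h/9)
163*√(-10 + Y(-8, 2/P(-5))) = 163*√(-10 + (-⅓ - 4/(9*(-2)) + (⅑)*(-8)*(2/(-2)))) = 163*√(-10 + (-⅓ - 4*(-1)/(9*2) + (⅑)*(-8)*(2*(-½)))) = 163*√(-10 + (-⅓ - 2/9*(-1) + (⅑)*(-8)*(-1))) = 163*√(-10 + (-⅓ + 2/9 + 8/9)) = 163*√(-10 + 7/9) = 163*√(-83/9) = 163*(I*√83/3) = 163*I*√83/3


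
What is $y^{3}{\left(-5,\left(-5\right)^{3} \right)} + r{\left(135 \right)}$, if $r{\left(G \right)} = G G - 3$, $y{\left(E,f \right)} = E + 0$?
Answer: $18097$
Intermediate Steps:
$y{\left(E,f \right)} = E$
$r{\left(G \right)} = -3 + G^{2}$ ($r{\left(G \right)} = G^{2} - 3 = -3 + G^{2}$)
$y^{3}{\left(-5,\left(-5\right)^{3} \right)} + r{\left(135 \right)} = \left(-5\right)^{3} - \left(3 - 135^{2}\right) = -125 + \left(-3 + 18225\right) = -125 + 18222 = 18097$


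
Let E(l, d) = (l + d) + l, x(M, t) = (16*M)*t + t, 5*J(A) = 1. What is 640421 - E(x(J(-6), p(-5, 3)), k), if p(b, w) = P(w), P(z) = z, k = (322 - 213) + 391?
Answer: 3199479/5 ≈ 6.3990e+5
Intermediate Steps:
k = 500 (k = 109 + 391 = 500)
J(A) = ⅕ (J(A) = (⅕)*1 = ⅕)
p(b, w) = w
x(M, t) = t + 16*M*t (x(M, t) = 16*M*t + t = t + 16*M*t)
E(l, d) = d + 2*l (E(l, d) = (d + l) + l = d + 2*l)
640421 - E(x(J(-6), p(-5, 3)), k) = 640421 - (500 + 2*(3*(1 + 16*(⅕)))) = 640421 - (500 + 2*(3*(1 + 16/5))) = 640421 - (500 + 2*(3*(21/5))) = 640421 - (500 + 2*(63/5)) = 640421 - (500 + 126/5) = 640421 - 1*2626/5 = 640421 - 2626/5 = 3199479/5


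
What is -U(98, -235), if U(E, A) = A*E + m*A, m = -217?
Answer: -27965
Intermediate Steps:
U(E, A) = -217*A + A*E (U(E, A) = A*E - 217*A = -217*A + A*E)
-U(98, -235) = -(-235)*(-217 + 98) = -(-235)*(-119) = -1*27965 = -27965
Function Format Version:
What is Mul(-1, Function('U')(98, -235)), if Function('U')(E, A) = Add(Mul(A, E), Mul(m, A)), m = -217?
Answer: -27965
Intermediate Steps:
Function('U')(E, A) = Add(Mul(-217, A), Mul(A, E)) (Function('U')(E, A) = Add(Mul(A, E), Mul(-217, A)) = Add(Mul(-217, A), Mul(A, E)))
Mul(-1, Function('U')(98, -235)) = Mul(-1, Mul(-235, Add(-217, 98))) = Mul(-1, Mul(-235, -119)) = Mul(-1, 27965) = -27965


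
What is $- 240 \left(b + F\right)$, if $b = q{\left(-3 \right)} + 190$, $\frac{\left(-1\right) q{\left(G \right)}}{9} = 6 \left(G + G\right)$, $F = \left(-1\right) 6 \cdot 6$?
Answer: $-114720$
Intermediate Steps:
$F = -36$ ($F = \left(-6\right) 6 = -36$)
$q{\left(G \right)} = - 108 G$ ($q{\left(G \right)} = - 9 \cdot 6 \left(G + G\right) = - 9 \cdot 6 \cdot 2 G = - 9 \cdot 12 G = - 108 G$)
$b = 514$ ($b = \left(-108\right) \left(-3\right) + 190 = 324 + 190 = 514$)
$- 240 \left(b + F\right) = - 240 \left(514 - 36\right) = \left(-240\right) 478 = -114720$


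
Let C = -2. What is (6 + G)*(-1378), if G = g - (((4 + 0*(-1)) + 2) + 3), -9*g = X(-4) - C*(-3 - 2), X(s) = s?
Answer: 17914/9 ≈ 1990.4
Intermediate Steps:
g = 14/9 (g = -(-4 - (-2)*(-3 - 2))/9 = -(-4 - (-2)*(-5))/9 = -(-4 - 1*10)/9 = -(-4 - 10)/9 = -⅑*(-14) = 14/9 ≈ 1.5556)
G = -67/9 (G = 14/9 - (((4 + 0*(-1)) + 2) + 3) = 14/9 - (((4 + 0) + 2) + 3) = 14/9 - ((4 + 2) + 3) = 14/9 - (6 + 3) = 14/9 - 1*9 = 14/9 - 9 = -67/9 ≈ -7.4444)
(6 + G)*(-1378) = (6 - 67/9)*(-1378) = -13/9*(-1378) = 17914/9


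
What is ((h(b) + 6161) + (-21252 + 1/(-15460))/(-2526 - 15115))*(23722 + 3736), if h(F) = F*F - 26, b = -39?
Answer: 28670934690468049/136364930 ≈ 2.1025e+8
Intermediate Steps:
h(F) = -26 + F² (h(F) = F² - 26 = -26 + F²)
((h(b) + 6161) + (-21252 + 1/(-15460))/(-2526 - 15115))*(23722 + 3736) = (((-26 + (-39)²) + 6161) + (-21252 + 1/(-15460))/(-2526 - 15115))*(23722 + 3736) = (((-26 + 1521) + 6161) + (-21252 - 1/15460)/(-17641))*27458 = ((1495 + 6161) - 328555921/15460*(-1/17641))*27458 = (7656 + 328555921/272729860)*27458 = (2088348364081/272729860)*27458 = 28670934690468049/136364930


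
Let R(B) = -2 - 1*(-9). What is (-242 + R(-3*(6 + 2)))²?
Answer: 55225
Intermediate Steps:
R(B) = 7 (R(B) = -2 + 9 = 7)
(-242 + R(-3*(6 + 2)))² = (-242 + 7)² = (-235)² = 55225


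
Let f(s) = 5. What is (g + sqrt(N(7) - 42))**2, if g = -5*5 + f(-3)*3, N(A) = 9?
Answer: (10 - I*sqrt(33))**2 ≈ 67.0 - 114.89*I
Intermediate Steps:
g = -10 (g = -5*5 + 5*3 = -25 + 15 = -10)
(g + sqrt(N(7) - 42))**2 = (-10 + sqrt(9 - 42))**2 = (-10 + sqrt(-33))**2 = (-10 + I*sqrt(33))**2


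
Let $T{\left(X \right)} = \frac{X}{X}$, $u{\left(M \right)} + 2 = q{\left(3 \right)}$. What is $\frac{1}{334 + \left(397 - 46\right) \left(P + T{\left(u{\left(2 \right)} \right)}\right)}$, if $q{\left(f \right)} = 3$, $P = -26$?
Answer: $- \frac{1}{8441} \approx -0.00011847$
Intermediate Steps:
$u{\left(M \right)} = 1$ ($u{\left(M \right)} = -2 + 3 = 1$)
$T{\left(X \right)} = 1$
$\frac{1}{334 + \left(397 - 46\right) \left(P + T{\left(u{\left(2 \right)} \right)}\right)} = \frac{1}{334 + \left(397 - 46\right) \left(-26 + 1\right)} = \frac{1}{334 + 351 \left(-25\right)} = \frac{1}{334 - 8775} = \frac{1}{-8441} = - \frac{1}{8441}$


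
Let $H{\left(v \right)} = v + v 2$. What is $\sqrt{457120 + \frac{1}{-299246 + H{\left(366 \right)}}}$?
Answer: $\frac{\sqrt{10158604033354583}}{149074} \approx 676.11$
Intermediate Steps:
$H{\left(v \right)} = 3 v$ ($H{\left(v \right)} = v + 2 v = 3 v$)
$\sqrt{457120 + \frac{1}{-299246 + H{\left(366 \right)}}} = \sqrt{457120 + \frac{1}{-299246 + 3 \cdot 366}} = \sqrt{457120 + \frac{1}{-299246 + 1098}} = \sqrt{457120 + \frac{1}{-298148}} = \sqrt{457120 - \frac{1}{298148}} = \sqrt{\frac{136289413759}{298148}} = \frac{\sqrt{10158604033354583}}{149074}$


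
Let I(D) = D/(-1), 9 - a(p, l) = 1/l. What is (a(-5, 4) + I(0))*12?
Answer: 105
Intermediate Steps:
a(p, l) = 9 - 1/l
I(D) = -D (I(D) = D*(-1) = -D)
(a(-5, 4) + I(0))*12 = ((9 - 1/4) - 1*0)*12 = ((9 - 1*1/4) + 0)*12 = ((9 - 1/4) + 0)*12 = (35/4 + 0)*12 = (35/4)*12 = 105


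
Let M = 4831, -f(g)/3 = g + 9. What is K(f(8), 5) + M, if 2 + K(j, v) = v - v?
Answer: 4829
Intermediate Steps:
f(g) = -27 - 3*g (f(g) = -3*(g + 9) = -3*(9 + g) = -27 - 3*g)
K(j, v) = -2 (K(j, v) = -2 + (v - v) = -2 + 0 = -2)
K(f(8), 5) + M = -2 + 4831 = 4829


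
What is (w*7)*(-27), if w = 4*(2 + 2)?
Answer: -3024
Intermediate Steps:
w = 16 (w = 4*4 = 16)
(w*7)*(-27) = (16*7)*(-27) = 112*(-27) = -3024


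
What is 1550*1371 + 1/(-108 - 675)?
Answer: 1663914149/783 ≈ 2.1250e+6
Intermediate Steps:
1550*1371 + 1/(-108 - 675) = 2125050 + 1/(-783) = 2125050 - 1/783 = 1663914149/783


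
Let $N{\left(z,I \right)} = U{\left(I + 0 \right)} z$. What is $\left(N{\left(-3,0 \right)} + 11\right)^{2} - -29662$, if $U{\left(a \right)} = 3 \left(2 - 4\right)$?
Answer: $30503$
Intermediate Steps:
$U{\left(a \right)} = -6$ ($U{\left(a \right)} = 3 \left(-2\right) = -6$)
$N{\left(z,I \right)} = - 6 z$
$\left(N{\left(-3,0 \right)} + 11\right)^{2} - -29662 = \left(\left(-6\right) \left(-3\right) + 11\right)^{2} - -29662 = \left(18 + 11\right)^{2} + 29662 = 29^{2} + 29662 = 841 + 29662 = 30503$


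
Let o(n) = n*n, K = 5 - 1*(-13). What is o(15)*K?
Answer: 4050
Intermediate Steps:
K = 18 (K = 5 + 13 = 18)
o(n) = n²
o(15)*K = 15²*18 = 225*18 = 4050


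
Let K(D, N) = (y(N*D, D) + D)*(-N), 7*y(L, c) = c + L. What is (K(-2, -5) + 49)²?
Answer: 97969/49 ≈ 1999.4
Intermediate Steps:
y(L, c) = L/7 + c/7 (y(L, c) = (c + L)/7 = (L + c)/7 = L/7 + c/7)
K(D, N) = -N*(8*D/7 + D*N/7) (K(D, N) = (((N*D)/7 + D/7) + D)*(-N) = (((D*N)/7 + D/7) + D)*(-N) = ((D*N/7 + D/7) + D)*(-N) = ((D/7 + D*N/7) + D)*(-N) = (8*D/7 + D*N/7)*(-N) = -N*(8*D/7 + D*N/7))
(K(-2, -5) + 49)² = (-⅐*(-2)*(-5)*(8 - 5) + 49)² = (-⅐*(-2)*(-5)*3 + 49)² = (-30/7 + 49)² = (313/7)² = 97969/49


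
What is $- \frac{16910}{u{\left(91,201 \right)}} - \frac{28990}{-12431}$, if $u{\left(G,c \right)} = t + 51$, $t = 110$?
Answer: $- \frac{205540820}{2001391} \approx -102.7$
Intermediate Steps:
$u{\left(G,c \right)} = 161$ ($u{\left(G,c \right)} = 110 + 51 = 161$)
$- \frac{16910}{u{\left(91,201 \right)}} - \frac{28990}{-12431} = - \frac{16910}{161} - \frac{28990}{-12431} = \left(-16910\right) \frac{1}{161} - - \frac{28990}{12431} = - \frac{16910}{161} + \frac{28990}{12431} = - \frac{205540820}{2001391}$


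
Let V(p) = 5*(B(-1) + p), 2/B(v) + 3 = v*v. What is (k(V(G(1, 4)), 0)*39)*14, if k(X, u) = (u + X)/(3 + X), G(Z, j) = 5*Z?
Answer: 10920/23 ≈ 474.78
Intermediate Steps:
B(v) = 2/(-3 + v²) (B(v) = 2/(-3 + v*v) = 2/(-3 + v²))
V(p) = -5 + 5*p (V(p) = 5*(2/(-3 + (-1)²) + p) = 5*(2/(-3 + 1) + p) = 5*(2/(-2) + p) = 5*(2*(-½) + p) = 5*(-1 + p) = -5 + 5*p)
k(X, u) = (X + u)/(3 + X)
(k(V(G(1, 4)), 0)*39)*14 = ((((-5 + 5*(5*1)) + 0)/(3 + (-5 + 5*(5*1))))*39)*14 = ((((-5 + 5*5) + 0)/(3 + (-5 + 5*5)))*39)*14 = ((((-5 + 25) + 0)/(3 + (-5 + 25)))*39)*14 = (((20 + 0)/(3 + 20))*39)*14 = ((20/23)*39)*14 = (780/23)*14 = 10920/23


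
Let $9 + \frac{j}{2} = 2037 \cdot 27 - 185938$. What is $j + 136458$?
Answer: $-125438$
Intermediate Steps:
$j = -261896$ ($j = -18 + 2 \left(2037 \cdot 27 - 185938\right) = -18 + 2 \left(54999 - 185938\right) = -18 + 2 \left(-130939\right) = -18 - 261878 = -261896$)
$j + 136458 = -261896 + 136458 = -125438$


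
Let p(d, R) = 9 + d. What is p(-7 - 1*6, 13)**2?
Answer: 16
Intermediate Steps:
p(-7 - 1*6, 13)**2 = (9 + (-7 - 1*6))**2 = (9 + (-7 - 6))**2 = (9 - 13)**2 = (-4)**2 = 16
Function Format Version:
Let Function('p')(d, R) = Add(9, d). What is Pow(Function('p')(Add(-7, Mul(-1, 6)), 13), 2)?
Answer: 16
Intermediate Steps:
Pow(Function('p')(Add(-7, Mul(-1, 6)), 13), 2) = Pow(Add(9, Add(-7, Mul(-1, 6))), 2) = Pow(Add(9, Add(-7, -6)), 2) = Pow(Add(9, -13), 2) = Pow(-4, 2) = 16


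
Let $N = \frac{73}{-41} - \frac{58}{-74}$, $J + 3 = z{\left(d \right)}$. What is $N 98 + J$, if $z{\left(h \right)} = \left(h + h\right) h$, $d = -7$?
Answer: $- \frac{4061}{1517} \approx -2.677$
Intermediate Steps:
$z{\left(h \right)} = 2 h^{2}$ ($z{\left(h \right)} = 2 h h = 2 h^{2}$)
$J = 95$ ($J = -3 + 2 \left(-7\right)^{2} = -3 + 2 \cdot 49 = -3 + 98 = 95$)
$N = - \frac{1512}{1517}$ ($N = 73 \left(- \frac{1}{41}\right) - - \frac{29}{37} = - \frac{73}{41} + \frac{29}{37} = - \frac{1512}{1517} \approx -0.9967$)
$N 98 + J = \left(- \frac{1512}{1517}\right) 98 + 95 = - \frac{148176}{1517} + 95 = - \frac{4061}{1517}$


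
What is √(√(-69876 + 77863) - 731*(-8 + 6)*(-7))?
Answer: √(-10234 + 7*√163) ≈ 100.72*I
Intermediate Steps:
√(√(-69876 + 77863) - 731*(-8 + 6)*(-7)) = √(√7987 - (-1462)*(-7)) = √(7*√163 - 731*14) = √(7*√163 - 10234) = √(-10234 + 7*√163)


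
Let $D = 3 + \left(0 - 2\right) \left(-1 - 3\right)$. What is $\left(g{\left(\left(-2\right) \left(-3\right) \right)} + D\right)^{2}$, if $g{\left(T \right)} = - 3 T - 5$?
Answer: $144$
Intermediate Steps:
$g{\left(T \right)} = -5 - 3 T$
$D = 11$ ($D = 3 - -8 = 3 + 8 = 11$)
$\left(g{\left(\left(-2\right) \left(-3\right) \right)} + D\right)^{2} = \left(\left(-5 - 3 \left(\left(-2\right) \left(-3\right)\right)\right) + 11\right)^{2} = \left(\left(-5 - 18\right) + 11\right)^{2} = \left(-23 + 11\right)^{2} = \left(-12\right)^{2} = 144$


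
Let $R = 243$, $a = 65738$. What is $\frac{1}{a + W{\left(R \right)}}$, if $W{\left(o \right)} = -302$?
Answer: $\frac{1}{65436} \approx 1.5282 \cdot 10^{-5}$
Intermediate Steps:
$\frac{1}{a + W{\left(R \right)}} = \frac{1}{65738 - 302} = \frac{1}{65436}$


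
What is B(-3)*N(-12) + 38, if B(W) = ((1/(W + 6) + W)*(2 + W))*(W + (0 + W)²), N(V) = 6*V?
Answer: -1114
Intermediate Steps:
B(W) = (2 + W)*(W + W²)*(W + 1/(6 + W)) (B(W) = ((1/(6 + W) + W)*(2 + W))*(W + W²) = ((W + 1/(6 + W))*(2 + W))*(W + W²) = ((2 + W)*(W + 1/(6 + W)))*(W + W²) = (2 + W)*(W + W²)*(W + 1/(6 + W)))
B(-3)*N(-12) + 38 = (-3*(2 + (-3)⁴ + 9*(-3)³ + 15*(-3) + 21*(-3)²)/(6 - 3))*(6*(-12)) + 38 = -3*(2 + 81 + 9*(-27) - 45 + 21*9)/3*(-72) + 38 = -3*⅓*(2 + 81 - 243 - 45 + 189)*(-72) + 38 = -3*⅓*(-16)*(-72) + 38 = 16*(-72) + 38 = -1152 + 38 = -1114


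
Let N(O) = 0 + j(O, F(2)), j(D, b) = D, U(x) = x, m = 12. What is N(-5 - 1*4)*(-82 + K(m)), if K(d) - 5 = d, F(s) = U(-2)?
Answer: 585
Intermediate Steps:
F(s) = -2
K(d) = 5 + d
N(O) = O (N(O) = 0 + O = O)
N(-5 - 1*4)*(-82 + K(m)) = (-5 - 1*4)*(-82 + (5 + 12)) = (-5 - 4)*(-82 + 17) = -9*(-65) = 585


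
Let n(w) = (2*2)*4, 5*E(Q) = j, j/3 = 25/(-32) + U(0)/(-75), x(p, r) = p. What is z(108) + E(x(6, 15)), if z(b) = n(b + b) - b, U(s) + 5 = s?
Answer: -73943/800 ≈ -92.429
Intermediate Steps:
U(s) = -5 + s
j = -343/160 (j = 3*(25/(-32) + (-5 + 0)/(-75)) = 3*(25*(-1/32) - 5*(-1/75)) = 3*(-25/32 + 1/15) = 3*(-343/480) = -343/160 ≈ -2.1437)
E(Q) = -343/800 (E(Q) = (⅕)*(-343/160) = -343/800)
n(w) = 16 (n(w) = 4*4 = 16)
z(b) = 16 - b
z(108) + E(x(6, 15)) = (16 - 1*108) - 343/800 = (16 - 108) - 343/800 = -92 - 343/800 = -73943/800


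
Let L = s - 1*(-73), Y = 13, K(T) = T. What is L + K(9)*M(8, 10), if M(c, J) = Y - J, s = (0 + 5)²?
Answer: 125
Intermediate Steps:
s = 25 (s = 5² = 25)
L = 98 (L = 25 - 1*(-73) = 25 + 73 = 98)
M(c, J) = 13 - J
L + K(9)*M(8, 10) = 98 + 9*(13 - 1*10) = 98 + 9*(13 - 10) = 98 + 9*3 = 98 + 27 = 125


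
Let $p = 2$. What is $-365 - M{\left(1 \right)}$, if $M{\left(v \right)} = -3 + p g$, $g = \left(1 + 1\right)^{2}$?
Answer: $-370$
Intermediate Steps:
$g = 4$ ($g = 2^{2} = 4$)
$M{\left(v \right)} = 5$ ($M{\left(v \right)} = -3 + 2 \cdot 4 = -3 + 8 = 5$)
$-365 - M{\left(1 \right)} = -365 - 5 = -370$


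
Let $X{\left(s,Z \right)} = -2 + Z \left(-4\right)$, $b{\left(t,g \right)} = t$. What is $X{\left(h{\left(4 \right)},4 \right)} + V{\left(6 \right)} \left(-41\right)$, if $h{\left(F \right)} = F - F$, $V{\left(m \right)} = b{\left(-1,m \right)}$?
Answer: $23$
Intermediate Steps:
$V{\left(m \right)} = -1$
$h{\left(F \right)} = 0$
$X{\left(s,Z \right)} = -2 - 4 Z$
$X{\left(h{\left(4 \right)},4 \right)} + V{\left(6 \right)} \left(-41\right) = \left(-2 - 16\right) - -41 = \left(-2 - 16\right) + 41 = -18 + 41 = 23$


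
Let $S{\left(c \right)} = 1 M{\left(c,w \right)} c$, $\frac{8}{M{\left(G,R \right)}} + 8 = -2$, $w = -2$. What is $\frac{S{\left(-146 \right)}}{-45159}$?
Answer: $- \frac{584}{225795} \approx -0.0025864$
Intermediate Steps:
$M{\left(G,R \right)} = - \frac{4}{5}$ ($M{\left(G,R \right)} = \frac{8}{-8 - 2} = \frac{8}{-10} = 8 \left(- \frac{1}{10}\right) = - \frac{4}{5}$)
$S{\left(c \right)} = - \frac{4 c}{5}$ ($S{\left(c \right)} = 1 \left(- \frac{4}{5}\right) c = - \frac{4 c}{5}$)
$\frac{S{\left(-146 \right)}}{-45159} = \frac{\left(- \frac{4}{5}\right) \left(-146\right)}{-45159} = \frac{584}{5} \left(- \frac{1}{45159}\right) = - \frac{584}{225795}$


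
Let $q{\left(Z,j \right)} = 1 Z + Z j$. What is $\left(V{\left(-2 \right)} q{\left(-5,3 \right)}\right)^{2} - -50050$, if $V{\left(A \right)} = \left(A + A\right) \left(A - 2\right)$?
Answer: $152450$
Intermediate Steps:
$q{\left(Z,j \right)} = Z + Z j$
$V{\left(A \right)} = 2 A \left(-2 + A\right)$
$\left(V{\left(-2 \right)} q{\left(-5,3 \right)}\right)^{2} - -50050 = \left(2 \left(-2\right) \left(-2 - 2\right) \left(- 5 \left(1 + 3\right)\right)\right)^{2} - -50050 = \left(2 \left(-2\right) \left(-4\right) \left(\left(-5\right) 4\right)\right)^{2} + 50050 = \left(16 \left(-20\right)\right)^{2} + 50050 = \left(-320\right)^{2} + 50050 = 102400 + 50050 = 152450$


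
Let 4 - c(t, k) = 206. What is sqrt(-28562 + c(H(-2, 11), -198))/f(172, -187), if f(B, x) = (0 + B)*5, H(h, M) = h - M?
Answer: 3*I*sqrt(799)/430 ≈ 0.19721*I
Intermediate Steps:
c(t, k) = -202 (c(t, k) = 4 - 1*206 = 4 - 206 = -202)
f(B, x) = 5*B (f(B, x) = B*5 = 5*B)
sqrt(-28562 + c(H(-2, 11), -198))/f(172, -187) = sqrt(-28562 - 202)/((5*172)) = sqrt(-28764)/860 = (6*I*sqrt(799))*(1/860) = 3*I*sqrt(799)/430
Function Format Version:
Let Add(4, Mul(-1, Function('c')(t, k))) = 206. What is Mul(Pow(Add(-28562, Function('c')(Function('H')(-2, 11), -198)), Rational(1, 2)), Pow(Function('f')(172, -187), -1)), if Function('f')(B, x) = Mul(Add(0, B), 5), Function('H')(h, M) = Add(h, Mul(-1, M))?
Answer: Mul(Rational(3, 430), I, Pow(799, Rational(1, 2))) ≈ Mul(0.19721, I)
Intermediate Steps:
Function('c')(t, k) = -202 (Function('c')(t, k) = Add(4, Mul(-1, 206)) = Add(4, -206) = -202)
Function('f')(B, x) = Mul(5, B) (Function('f')(B, x) = Mul(B, 5) = Mul(5, B))
Mul(Pow(Add(-28562, Function('c')(Function('H')(-2, 11), -198)), Rational(1, 2)), Pow(Function('f')(172, -187), -1)) = Mul(Pow(Add(-28562, -202), Rational(1, 2)), Pow(Mul(5, 172), -1)) = Mul(Pow(-28764, Rational(1, 2)), Pow(860, -1)) = Mul(Mul(6, I, Pow(799, Rational(1, 2))), Rational(1, 860)) = Mul(Rational(3, 430), I, Pow(799, Rational(1, 2)))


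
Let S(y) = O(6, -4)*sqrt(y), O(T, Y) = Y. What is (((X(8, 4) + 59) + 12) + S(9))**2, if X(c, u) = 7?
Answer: 4356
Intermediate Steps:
S(y) = -4*sqrt(y)
(((X(8, 4) + 59) + 12) + S(9))**2 = (((7 + 59) + 12) - 4*sqrt(9))**2 = ((66 + 12) - 4*3)**2 = (78 - 12)**2 = 66**2 = 4356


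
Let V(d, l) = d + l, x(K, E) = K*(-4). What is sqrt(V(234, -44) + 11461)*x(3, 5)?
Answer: -12*sqrt(11651) ≈ -1295.3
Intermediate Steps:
x(K, E) = -4*K
sqrt(V(234, -44) + 11461)*x(3, 5) = sqrt((234 - 44) + 11461)*(-4*3) = sqrt(190 + 11461)*(-12) = sqrt(11651)*(-12) = -12*sqrt(11651)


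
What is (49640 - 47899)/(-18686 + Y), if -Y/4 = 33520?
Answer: -1741/152766 ≈ -0.011397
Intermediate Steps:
Y = -134080 (Y = -4*33520 = -134080)
(49640 - 47899)/(-18686 + Y) = (49640 - 47899)/(-18686 - 134080) = 1741/(-152766) = 1741*(-1/152766) = -1741/152766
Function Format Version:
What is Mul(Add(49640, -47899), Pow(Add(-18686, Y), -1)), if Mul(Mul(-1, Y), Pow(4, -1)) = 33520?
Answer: Rational(-1741, 152766) ≈ -0.011397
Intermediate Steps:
Y = -134080 (Y = Mul(-4, 33520) = -134080)
Mul(Add(49640, -47899), Pow(Add(-18686, Y), -1)) = Mul(Add(49640, -47899), Pow(Add(-18686, -134080), -1)) = Mul(1741, Pow(-152766, -1)) = Mul(1741, Rational(-1, 152766)) = Rational(-1741, 152766)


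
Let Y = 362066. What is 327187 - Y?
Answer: -34879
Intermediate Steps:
327187 - Y = 327187 - 1*362066 = 327187 - 362066 = -34879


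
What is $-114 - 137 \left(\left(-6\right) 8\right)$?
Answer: $6462$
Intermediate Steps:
$-114 - 137 \left(\left(-6\right) 8\right) = -114 - -6576 = -114 + 6576 = 6462$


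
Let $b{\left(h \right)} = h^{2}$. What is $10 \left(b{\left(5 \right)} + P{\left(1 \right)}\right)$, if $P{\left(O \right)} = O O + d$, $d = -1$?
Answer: $250$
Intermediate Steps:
$P{\left(O \right)} = -1 + O^{2}$ ($P{\left(O \right)} = O O - 1 = O^{2} - 1 = -1 + O^{2}$)
$10 \left(b{\left(5 \right)} + P{\left(1 \right)}\right) = 10 \left(5^{2} - \left(1 - 1^{2}\right)\right) = 10 \left(25 + \left(-1 + 1\right)\right) = 10 \left(25 + 0\right) = 10 \cdot 25 = 250$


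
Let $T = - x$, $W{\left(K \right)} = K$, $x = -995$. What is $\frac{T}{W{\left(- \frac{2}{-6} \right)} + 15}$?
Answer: $\frac{2985}{46} \approx 64.891$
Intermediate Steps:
$T = 995$ ($T = \left(-1\right) \left(-995\right) = 995$)
$\frac{T}{W{\left(- \frac{2}{-6} \right)} + 15} = \frac{1}{- \frac{2}{-6} + 15} \cdot 995 = \frac{1}{\left(-2\right) \left(- \frac{1}{6}\right) + 15} \cdot 995 = \frac{1}{\frac{1}{3} + 15} \cdot 995 = \frac{1}{\frac{46}{3}} \cdot 995 = \frac{3}{46} \cdot 995 = \frac{2985}{46}$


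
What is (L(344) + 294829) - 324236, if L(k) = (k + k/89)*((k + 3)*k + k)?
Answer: 3703666297/89 ≈ 4.1614e+7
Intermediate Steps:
L(k) = 90*k*(k + k*(3 + k))/89 (L(k) = (k + k*(1/89))*((3 + k)*k + k) = (k + k/89)*(k*(3 + k) + k) = (90*k/89)*(k + k*(3 + k)) = 90*k*(k + k*(3 + k))/89)
(L(344) + 294829) - 324236 = ((90/89)*344²*(4 + 344) + 294829) - 324236 = ((90/89)*118336*348 + 294829) - 324236 = (3706283520/89 + 294829) - 324236 = 3732523301/89 - 324236 = 3703666297/89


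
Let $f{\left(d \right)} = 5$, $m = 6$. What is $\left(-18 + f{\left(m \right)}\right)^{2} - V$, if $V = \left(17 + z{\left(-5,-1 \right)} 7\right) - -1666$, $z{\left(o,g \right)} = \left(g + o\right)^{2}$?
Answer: $-1766$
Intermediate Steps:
$V = 1935$ ($V = \left(17 + \left(-1 - 5\right)^{2} \cdot 7\right) - -1666 = \left(17 + \left(-6\right)^{2} \cdot 7\right) + 1666 = \left(17 + 36 \cdot 7\right) + 1666 = \left(17 + 252\right) + 1666 = 269 + 1666 = 1935$)
$\left(-18 + f{\left(m \right)}\right)^{2} - V = \left(-18 + 5\right)^{2} - 1935 = \left(-13\right)^{2} - 1935 = 169 - 1935 = -1766$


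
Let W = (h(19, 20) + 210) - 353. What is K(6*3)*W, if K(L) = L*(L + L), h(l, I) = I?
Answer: -79704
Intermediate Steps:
K(L) = 2*L² (K(L) = L*(2*L) = 2*L²)
W = -123 (W = (20 + 210) - 353 = 230 - 353 = -123)
K(6*3)*W = (2*(6*3)²)*(-123) = (2*18²)*(-123) = (2*324)*(-123) = 648*(-123) = -79704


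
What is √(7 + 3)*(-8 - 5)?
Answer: -13*√10 ≈ -41.110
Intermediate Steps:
√(7 + 3)*(-8 - 5) = √10*(-13) = -13*√10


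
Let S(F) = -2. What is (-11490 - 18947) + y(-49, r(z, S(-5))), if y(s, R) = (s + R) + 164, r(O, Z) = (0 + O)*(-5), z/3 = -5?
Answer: -30247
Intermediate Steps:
z = -15 (z = 3*(-5) = -15)
r(O, Z) = -5*O (r(O, Z) = O*(-5) = -5*O)
y(s, R) = 164 + R + s (y(s, R) = (R + s) + 164 = 164 + R + s)
(-11490 - 18947) + y(-49, r(z, S(-5))) = (-11490 - 18947) + (164 - 5*(-15) - 49) = -30437 + (164 + 75 - 49) = -30437 + 190 = -30247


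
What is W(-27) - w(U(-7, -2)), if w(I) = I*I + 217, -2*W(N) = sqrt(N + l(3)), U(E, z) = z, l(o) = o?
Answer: -221 - I*sqrt(6) ≈ -221.0 - 2.4495*I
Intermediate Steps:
W(N) = -sqrt(3 + N)/2 (W(N) = -sqrt(N + 3)/2 = -sqrt(3 + N)/2)
w(I) = 217 + I**2 (w(I) = I**2 + 217 = 217 + I**2)
W(-27) - w(U(-7, -2)) = -sqrt(3 - 27)/2 - (217 + (-2)**2) = -I*sqrt(6) - (217 + 4) = -I*sqrt(6) - 1*221 = -I*sqrt(6) - 221 = -221 - I*sqrt(6)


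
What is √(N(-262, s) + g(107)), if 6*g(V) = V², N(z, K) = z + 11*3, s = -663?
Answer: 5*√2418/6 ≈ 40.978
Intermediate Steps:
N(z, K) = 33 + z (N(z, K) = z + 33 = 33 + z)
g(V) = V²/6
√(N(-262, s) + g(107)) = √((33 - 262) + (⅙)*107²) = √(-229 + (⅙)*11449) = √(-229 + 11449/6) = √(10075/6) = 5*√2418/6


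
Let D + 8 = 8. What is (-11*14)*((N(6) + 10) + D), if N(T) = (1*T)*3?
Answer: -4312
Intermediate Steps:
D = 0 (D = -8 + 8 = 0)
N(T) = 3*T (N(T) = T*3 = 3*T)
(-11*14)*((N(6) + 10) + D) = (-11*14)*((3*6 + 10) + 0) = -154*((18 + 10) + 0) = -154*(28 + 0) = -154*28 = -4312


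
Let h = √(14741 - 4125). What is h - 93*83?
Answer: -7719 + 2*√2654 ≈ -7616.0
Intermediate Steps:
h = 2*√2654 (h = √10616 = 2*√2654 ≈ 103.03)
h - 93*83 = 2*√2654 - 93*83 = 2*√2654 - 1*7719 = 2*√2654 - 7719 = -7719 + 2*√2654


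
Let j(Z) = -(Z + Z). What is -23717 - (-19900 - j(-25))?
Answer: -3767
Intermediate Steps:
j(Z) = -2*Z
-23717 - (-19900 - j(-25)) = -23717 - (-19900 - (-2)*(-25)) = -23717 - (-19900 - 1*50) = -23717 - (-19900 - 50) = -23717 - 1*(-19950) = -23717 + 19950 = -3767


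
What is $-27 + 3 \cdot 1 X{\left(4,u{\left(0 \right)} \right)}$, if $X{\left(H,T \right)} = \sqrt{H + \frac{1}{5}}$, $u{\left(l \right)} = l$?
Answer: $-27 + \frac{3 \sqrt{105}}{5} \approx -20.852$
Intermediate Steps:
$X{\left(H,T \right)} = \sqrt{\frac{1}{5} + H}$ ($X{\left(H,T \right)} = \sqrt{H + \frac{1}{5}} = \sqrt{\frac{1}{5} + H}$)
$-27 + 3 \cdot 1 X{\left(4,u{\left(0 \right)} \right)} = -27 + 3 \cdot 1 \frac{\sqrt{5 + 25 \cdot 4}}{5} = -27 + 3 \frac{\sqrt{5 + 100}}{5} = -27 + 3 \frac{\sqrt{105}}{5} = -27 + \frac{3 \sqrt{105}}{5}$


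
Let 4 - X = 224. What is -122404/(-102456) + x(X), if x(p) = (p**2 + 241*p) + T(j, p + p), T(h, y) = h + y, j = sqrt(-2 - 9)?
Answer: -129576239/25614 + I*sqrt(11) ≈ -5058.8 + 3.3166*I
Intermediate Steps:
X = -220 (X = 4 - 1*224 = 4 - 224 = -220)
j = I*sqrt(11) (j = sqrt(-11) = I*sqrt(11) ≈ 3.3166*I)
x(p) = p**2 + 243*p + I*sqrt(11) (x(p) = (p**2 + 241*p) + (I*sqrt(11) + (p + p)) = (p**2 + 241*p) + (I*sqrt(11) + 2*p) = (p**2 + 241*p) + (2*p + I*sqrt(11)) = p**2 + 243*p + I*sqrt(11))
-122404/(-102456) + x(X) = -122404/(-102456) + ((-220)**2 + 243*(-220) + I*sqrt(11)) = -122404*(-1/102456) + (48400 - 53460 + I*sqrt(11)) = 30601/25614 + (-5060 + I*sqrt(11)) = -129576239/25614 + I*sqrt(11)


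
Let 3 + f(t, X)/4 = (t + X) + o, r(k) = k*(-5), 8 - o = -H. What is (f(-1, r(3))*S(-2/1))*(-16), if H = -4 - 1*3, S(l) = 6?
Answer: 6912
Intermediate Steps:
H = -7 (H = -4 - 3 = -7)
o = 1 (o = 8 - (-1)*(-7) = 8 - 1*7 = 8 - 7 = 1)
r(k) = -5*k
f(t, X) = -8 + 4*X + 4*t (f(t, X) = -12 + 4*((t + X) + 1) = -12 + 4*((X + t) + 1) = -12 + 4*(1 + X + t) = -12 + (4 + 4*X + 4*t) = -8 + 4*X + 4*t)
(f(-1, r(3))*S(-2/1))*(-16) = ((-8 + 4*(-5*3) + 4*(-1))*6)*(-16) = ((-8 + 4*(-15) - 4)*6)*(-16) = ((-8 - 60 - 4)*6)*(-16) = -72*6*(-16) = -432*(-16) = 6912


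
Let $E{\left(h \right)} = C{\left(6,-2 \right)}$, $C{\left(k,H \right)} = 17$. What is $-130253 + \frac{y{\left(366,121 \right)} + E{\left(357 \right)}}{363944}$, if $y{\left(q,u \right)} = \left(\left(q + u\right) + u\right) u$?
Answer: $- \frac{47404724247}{363944} \approx -1.3025 \cdot 10^{5}$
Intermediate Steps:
$E{\left(h \right)} = 17$
$y{\left(q,u \right)} = u \left(q + 2 u\right)$ ($y{\left(q,u \right)} = \left(q + 2 u\right) u = u \left(q + 2 u\right)$)
$-130253 + \frac{y{\left(366,121 \right)} + E{\left(357 \right)}}{363944} = -130253 + \frac{121 \left(366 + 2 \cdot 121\right) + 17}{363944} = -130253 + \left(121 \left(366 + 242\right) + 17\right) \frac{1}{363944} = -130253 + \left(121 \cdot 608 + 17\right) \frac{1}{363944} = -130253 + \left(73568 + 17\right) \frac{1}{363944} = -130253 + 73585 \cdot \frac{1}{363944} = -130253 + \frac{73585}{363944} = - \frac{47404724247}{363944}$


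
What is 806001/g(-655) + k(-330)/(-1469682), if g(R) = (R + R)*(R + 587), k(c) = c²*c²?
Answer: -58624103424351/7273292920 ≈ -8060.2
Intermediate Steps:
k(c) = c⁴
g(R) = 2*R*(587 + R) (g(R) = (2*R)*(587 + R) = 2*R*(587 + R))
806001/g(-655) + k(-330)/(-1469682) = 806001/((2*(-655)*(587 - 655))) + (-330)⁴/(-1469682) = 806001/((2*(-655)*(-68))) + 11859210000*(-1/1469682) = 806001/89080 - 658845000/81649 = -58624103424351/7273292920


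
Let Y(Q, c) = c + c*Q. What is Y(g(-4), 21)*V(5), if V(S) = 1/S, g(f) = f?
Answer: -63/5 ≈ -12.600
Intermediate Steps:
Y(Q, c) = c + Q*c
Y(g(-4), 21)*V(5) = (21*(1 - 4))/5 = (21*(-3))*(⅕) = -63*⅕ = -63/5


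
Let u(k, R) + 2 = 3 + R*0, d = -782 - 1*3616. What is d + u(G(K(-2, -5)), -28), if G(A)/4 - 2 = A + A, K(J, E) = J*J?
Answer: -4397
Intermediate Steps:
K(J, E) = J²
G(A) = 8 + 8*A (G(A) = 8 + 4*(A + A) = 8 + 4*(2*A) = 8 + 8*A)
d = -4398 (d = -782 - 3616 = -4398)
u(k, R) = 1 (u(k, R) = -2 + (3 + R*0) = -2 + (3 + 0) = -2 + 3 = 1)
d + u(G(K(-2, -5)), -28) = -4398 + 1 = -4397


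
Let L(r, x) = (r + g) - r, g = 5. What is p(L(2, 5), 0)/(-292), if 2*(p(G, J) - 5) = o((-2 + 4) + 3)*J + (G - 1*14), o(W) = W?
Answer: -1/584 ≈ -0.0017123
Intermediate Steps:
L(r, x) = 5 (L(r, x) = (r + 5) - r = (5 + r) - r = 5)
p(G, J) = -2 + G/2 + 5*J/2 (p(G, J) = 5 + (((-2 + 4) + 3)*J + (G - 1*14))/2 = 5 + ((2 + 3)*J + (G - 14))/2 = 5 + (5*J + (-14 + G))/2 = 5 + (-14 + G + 5*J)/2 = 5 + (-7 + G/2 + 5*J/2) = -2 + G/2 + 5*J/2)
p(L(2, 5), 0)/(-292) = (-2 + (½)*5 + (5/2)*0)/(-292) = (-2 + 5/2 + 0)*(-1/292) = (½)*(-1/292) = -1/584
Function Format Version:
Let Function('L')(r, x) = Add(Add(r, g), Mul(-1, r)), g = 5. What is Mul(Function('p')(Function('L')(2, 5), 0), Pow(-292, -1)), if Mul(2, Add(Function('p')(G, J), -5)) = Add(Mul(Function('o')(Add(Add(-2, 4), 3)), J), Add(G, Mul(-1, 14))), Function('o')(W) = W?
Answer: Rational(-1, 584) ≈ -0.0017123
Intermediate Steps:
Function('L')(r, x) = 5 (Function('L')(r, x) = Add(Add(r, 5), Mul(-1, r)) = Add(Add(5, r), Mul(-1, r)) = 5)
Function('p')(G, J) = Add(-2, Mul(Rational(1, 2), G), Mul(Rational(5, 2), J)) (Function('p')(G, J) = Add(5, Mul(Rational(1, 2), Add(Mul(Add(Add(-2, 4), 3), J), Add(G, Mul(-1, 14))))) = Add(5, Mul(Rational(1, 2), Add(Mul(Add(2, 3), J), Add(G, -14)))) = Add(5, Mul(Rational(1, 2), Add(Mul(5, J), Add(-14, G)))) = Add(5, Mul(Rational(1, 2), Add(-14, G, Mul(5, J)))) = Add(5, Add(-7, Mul(Rational(1, 2), G), Mul(Rational(5, 2), J))) = Add(-2, Mul(Rational(1, 2), G), Mul(Rational(5, 2), J)))
Mul(Function('p')(Function('L')(2, 5), 0), Pow(-292, -1)) = Mul(Add(-2, Mul(Rational(1, 2), 5), Mul(Rational(5, 2), 0)), Pow(-292, -1)) = Mul(Add(-2, Rational(5, 2), 0), Rational(-1, 292)) = Mul(Rational(1, 2), Rational(-1, 292)) = Rational(-1, 584)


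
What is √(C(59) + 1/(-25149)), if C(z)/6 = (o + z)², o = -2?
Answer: √12329413061145/25149 ≈ 139.62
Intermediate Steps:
C(z) = 6*(-2 + z)²
√(C(59) + 1/(-25149)) = √(6*(-2 + 59)² + 1/(-25149)) = √(6*57² - 1/25149) = √(6*3249 - 1/25149) = √(19494 - 1/25149) = √(490254605/25149) = √12329413061145/25149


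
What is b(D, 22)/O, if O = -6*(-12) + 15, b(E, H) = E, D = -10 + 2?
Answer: -8/87 ≈ -0.091954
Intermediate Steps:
D = -8
O = 87 (O = 72 + 15 = 87)
b(D, 22)/O = -8/87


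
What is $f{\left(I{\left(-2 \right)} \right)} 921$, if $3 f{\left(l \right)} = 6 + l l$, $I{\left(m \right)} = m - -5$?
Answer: $4605$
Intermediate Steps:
$I{\left(m \right)} = 5 + m$ ($I{\left(m \right)} = m + 5 = 5 + m$)
$f{\left(l \right)} = 2 + \frac{l^{2}}{3}$ ($f{\left(l \right)} = \frac{6 + l l}{3} = \frac{6 + l^{2}}{3} = 2 + \frac{l^{2}}{3}$)
$f{\left(I{\left(-2 \right)} \right)} 921 = \left(2 + \frac{\left(5 - 2\right)^{2}}{3}\right) 921 = \left(2 + \frac{3^{2}}{3}\right) 921 = \left(2 + \frac{1}{3} \cdot 9\right) 921 = \left(2 + 3\right) 921 = 5 \cdot 921 = 4605$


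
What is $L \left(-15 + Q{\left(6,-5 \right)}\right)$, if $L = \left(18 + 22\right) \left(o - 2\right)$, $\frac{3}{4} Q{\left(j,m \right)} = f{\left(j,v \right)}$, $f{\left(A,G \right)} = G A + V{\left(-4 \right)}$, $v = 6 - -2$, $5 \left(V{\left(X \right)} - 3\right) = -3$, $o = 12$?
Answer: $20880$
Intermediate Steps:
$V{\left(X \right)} = \frac{12}{5}$ ($V{\left(X \right)} = 3 + \frac{1}{5} \left(-3\right) = 3 - \frac{3}{5} = \frac{12}{5}$)
$v = 8$ ($v = 6 + 2 = 8$)
$f{\left(A,G \right)} = \frac{12}{5} + A G$ ($f{\left(A,G \right)} = G A + \frac{12}{5} = A G + \frac{12}{5} = \frac{12}{5} + A G$)
$Q{\left(j,m \right)} = \frac{16}{5} + \frac{32 j}{3}$ ($Q{\left(j,m \right)} = \frac{4 \left(\frac{12}{5} + j 8\right)}{3} = \frac{4 \left(\frac{12}{5} + 8 j\right)}{3} = \frac{16}{5} + \frac{32 j}{3}$)
$L = 400$ ($L = \left(18 + 22\right) \left(12 - 2\right) = 40 \cdot 10 = 400$)
$L \left(-15 + Q{\left(6,-5 \right)}\right) = 400 \left(-15 + \left(\frac{16}{5} + \frac{32}{3} \cdot 6\right)\right) = 400 \left(-15 + \left(\frac{16}{5} + 64\right)\right) = 400 \left(-15 + \frac{336}{5}\right) = 400 \cdot \frac{261}{5} = 20880$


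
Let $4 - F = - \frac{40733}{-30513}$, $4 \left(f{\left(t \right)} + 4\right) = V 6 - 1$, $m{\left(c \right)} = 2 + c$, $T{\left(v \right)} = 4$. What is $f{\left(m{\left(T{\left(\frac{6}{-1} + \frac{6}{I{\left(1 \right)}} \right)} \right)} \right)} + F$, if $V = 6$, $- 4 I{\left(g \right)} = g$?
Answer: $\frac{129289}{17436} \approx 7.4151$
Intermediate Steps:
$I{\left(g \right)} = - \frac{g}{4}$
$f{\left(t \right)} = \frac{19}{4}$ ($f{\left(t \right)} = -4 + \frac{6 \cdot 6 - 1}{4} = -4 + \frac{36 - 1}{4} = -4 + \frac{1}{4} \cdot 35 = -4 + \frac{35}{4} = \frac{19}{4}$)
$F = \frac{11617}{4359}$ ($F = 4 - - \frac{40733}{-30513} = 4 - \left(-40733\right) \left(- \frac{1}{30513}\right) = 4 - \frac{5819}{4359} = \frac{11617}{4359} \approx 2.6651$)
$f{\left(m{\left(T{\left(\frac{6}{-1} + \frac{6}{I{\left(1 \right)}} \right)} \right)} \right)} + F = \frac{19}{4} + \frac{11617}{4359} = \frac{129289}{17436}$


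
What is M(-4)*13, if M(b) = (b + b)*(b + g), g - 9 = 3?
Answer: -832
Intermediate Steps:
g = 12 (g = 9 + 3 = 12)
M(b) = 2*b*(12 + b) (M(b) = (b + b)*(b + 12) = (2*b)*(12 + b) = 2*b*(12 + b))
M(-4)*13 = (2*(-4)*(12 - 4))*13 = (2*(-4)*8)*13 = -64*13 = -832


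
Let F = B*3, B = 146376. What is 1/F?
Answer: 1/439128 ≈ 2.2772e-6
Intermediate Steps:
F = 439128 (F = 146376*3 = 439128)
1/F = 1/439128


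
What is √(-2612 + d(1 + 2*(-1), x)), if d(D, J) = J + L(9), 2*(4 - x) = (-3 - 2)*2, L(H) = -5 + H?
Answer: I*√2599 ≈ 50.98*I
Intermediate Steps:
x = 9 (x = 4 - (-3 - 2)*2/2 = 4 - (-5)*2/2 = 4 - ½*(-10) = 4 + 5 = 9)
d(D, J) = 4 + J (d(D, J) = J + (-5 + 9) = J + 4 = 4 + J)
√(-2612 + d(1 + 2*(-1), x)) = √(-2612 + (4 + 9)) = √(-2612 + 13) = √(-2599) = I*√2599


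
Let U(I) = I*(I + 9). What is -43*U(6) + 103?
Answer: -3767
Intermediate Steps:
U(I) = I*(9 + I)
-43*U(6) + 103 = -258*(9 + 6) + 103 = -258*15 + 103 = -43*90 + 103 = -3870 + 103 = -3767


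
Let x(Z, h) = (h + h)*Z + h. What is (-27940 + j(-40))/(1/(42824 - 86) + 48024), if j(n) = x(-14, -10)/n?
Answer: -2388776403/4104899426 ≈ -0.58193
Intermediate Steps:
x(Z, h) = h + 2*Z*h (x(Z, h) = (2*h)*Z + h = 2*Z*h + h = h + 2*Z*h)
j(n) = 270/n (j(n) = (-10*(1 + 2*(-14)))/n = (-10*(1 - 28))/n = (-10*(-27))/n = 270/n)
(-27940 + j(-40))/(1/(42824 - 86) + 48024) = (-27940 + 270/(-40))/(1/(42824 - 86) + 48024) = (-27940 + 270*(-1/40))/(1/42738 + 48024) = (-27940 - 27/4)/(1/42738 + 48024) = -111787/(4*2052449713/42738) = -111787/4*42738/2052449713 = -2388776403/4104899426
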